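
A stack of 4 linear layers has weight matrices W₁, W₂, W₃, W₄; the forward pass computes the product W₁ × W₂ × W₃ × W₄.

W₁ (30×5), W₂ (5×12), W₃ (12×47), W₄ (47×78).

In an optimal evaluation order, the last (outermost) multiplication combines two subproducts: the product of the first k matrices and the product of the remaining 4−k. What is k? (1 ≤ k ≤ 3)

Adjacent pairs: W₁W₂ = 30·5·12 = 1800; W₂W₃ = 5·12·47 = 2820; W₃W₄ = 12·47·78 = 43992.
Length 3: W₁..W₃: k=1: 0+2820+30·5·47=9870; k=2: 1800+0+30·12·47=18720 → min 9870 | W₂..W₄: k=2: 0+43992+5·12·78=48672; k=3: 2820+0+5·47·78=21150 → min 21150.
Top-level splits: k=1: (W₁..W₁)·(W₂..W₄) → 0+21150+30·5·78 = 32850; k=2: (W₁..W₂)·(W₃..W₄) → 1800+43992+30·12·78 = 73872; k=3: (W₁..W₃)·(W₄..W₄) → 9870+0+30·47·78 = 119850.
Best split is after W₁, i.e. k = 1.

1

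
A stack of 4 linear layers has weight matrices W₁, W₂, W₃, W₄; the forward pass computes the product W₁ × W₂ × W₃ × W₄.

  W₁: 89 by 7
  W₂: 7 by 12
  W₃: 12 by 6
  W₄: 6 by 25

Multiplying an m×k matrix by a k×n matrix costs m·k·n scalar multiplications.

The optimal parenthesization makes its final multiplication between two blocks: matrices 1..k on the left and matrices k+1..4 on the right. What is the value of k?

1

Adjacent pairs: W₁W₂ = 89·7·12 = 7476; W₂W₃ = 7·12·6 = 504; W₃W₄ = 12·6·25 = 1800.
Length 3: W₁..W₃: k=1: 0+504+89·7·6=4242; k=2: 7476+0+89·12·6=13884 → min 4242 | W₂..W₄: k=2: 0+1800+7·12·25=3900; k=3: 504+0+7·6·25=1554 → min 1554.
Top-level splits: k=1: (W₁..W₁)·(W₂..W₄) → 0+1554+89·7·25 = 17129; k=2: (W₁..W₂)·(W₃..W₄) → 7476+1800+89·12·25 = 35976; k=3: (W₁..W₃)·(W₄..W₄) → 4242+0+89·6·25 = 17592.
Best split is after W₁, i.e. k = 1.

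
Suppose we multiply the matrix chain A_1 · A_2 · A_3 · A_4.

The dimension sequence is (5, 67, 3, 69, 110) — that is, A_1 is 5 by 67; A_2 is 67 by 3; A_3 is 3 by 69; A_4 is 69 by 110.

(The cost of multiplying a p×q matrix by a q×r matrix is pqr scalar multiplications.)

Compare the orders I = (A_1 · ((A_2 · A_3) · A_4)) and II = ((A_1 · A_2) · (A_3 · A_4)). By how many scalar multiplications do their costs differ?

Order I = (A_1 · ((A_2 · A_3) · A_4)): (A_2 · A_3): 67×3 by 3×69 → 67×69, cost 67·3·69 = 13869; ((A_2 · A_3) · A_4): 67×69 by 69×110 → 67×110, cost 67·69·110 = 508530; cumulative 522399; (A_1 · ((A_2 · A_3) · A_4)): 5×67 by 67×110 → 5×110, cost 5·67·110 = 36850; cumulative 559249. Total 559249.
Order II = ((A_1 · A_2) · (A_3 · A_4)): (A_1 · A_2): 5×67 by 67×3 → 5×3, cost 5·67·3 = 1005; (A_3 · A_4): 3×69 by 69×110 → 3×110, cost 3·69·110 = 22770; ((A_1 · A_2) · (A_3 · A_4)): 5×3 by 3×110 → 5×110, cost 5·3·110 = 1650; cumulative 25425. Total 25425.
Difference: |559249 − 25425| = 533824.

533824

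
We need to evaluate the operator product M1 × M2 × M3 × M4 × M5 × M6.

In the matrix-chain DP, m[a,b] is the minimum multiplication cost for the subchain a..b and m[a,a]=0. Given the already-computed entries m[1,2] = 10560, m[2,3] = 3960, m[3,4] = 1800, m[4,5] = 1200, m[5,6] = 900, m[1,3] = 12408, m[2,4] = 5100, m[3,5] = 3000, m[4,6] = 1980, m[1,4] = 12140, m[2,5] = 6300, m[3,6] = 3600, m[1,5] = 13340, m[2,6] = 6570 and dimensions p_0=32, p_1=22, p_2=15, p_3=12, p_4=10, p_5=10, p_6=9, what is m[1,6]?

12906

m[1,6] = min over k∈[1,5] of m[1,k]+m[k+1,6]+p_{0}·p_k·p_{6}.
k=1: 0 + 6570 + 32·22·9 = 12906; k=2: 10560 + 3600 + 32·15·9 = 18480; k=3: 12408 + 1980 + 32·12·9 = 17844; k=4: 12140 + 900 + 32·10·9 = 15920; k=5: 13340 + 0 + 32·10·9 = 16220.
Minimum: 12906 at k=1.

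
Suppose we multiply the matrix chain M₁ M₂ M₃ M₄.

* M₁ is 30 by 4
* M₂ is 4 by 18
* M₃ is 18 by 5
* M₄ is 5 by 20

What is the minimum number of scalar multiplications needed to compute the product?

3160

Adjacent pairs: M₁M₂ = 30·4·18 = 2160; M₂M₃ = 4·18·5 = 360; M₃M₄ = 18·5·20 = 1800.
Length 3: M₁..M₃: k=1: 0+360+30·4·5=960; k=2: 2160+0+30·18·5=4860 → min 960 | M₂..M₄: k=2: 0+1800+4·18·20=3240; k=3: 360+0+4·5·20=760 → min 760.
Length 4: M₁..M₄: k=1: 0+760+30·4·20=3160; k=2: 2160+1800+30·18·20=14760; k=3: 960+0+30·5·20=3960 → min 3160.
Optimal order: (M₁ ((M₂ M₃) M₄)) with cost 3160.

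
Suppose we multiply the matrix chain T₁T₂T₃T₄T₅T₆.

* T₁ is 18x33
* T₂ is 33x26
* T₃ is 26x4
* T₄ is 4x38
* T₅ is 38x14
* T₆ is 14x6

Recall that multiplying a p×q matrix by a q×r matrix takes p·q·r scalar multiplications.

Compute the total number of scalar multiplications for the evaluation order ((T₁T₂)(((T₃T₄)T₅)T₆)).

(T₁T₂): 18×33 by 33×26 → 18×26, cost 18·33·26 = 15444
(T₃T₄): 26×4 by 4×38 → 26×38, cost 26·4·38 = 3952
((T₃T₄)T₅): 26×38 by 38×14 → 26×14, cost 26·38·14 = 13832; cumulative 17784
(((T₃T₄)T₅)T₆): 26×14 by 14×6 → 26×6, cost 26·14·6 = 2184; cumulative 19968
((T₁T₂)(((T₃T₄)T₅)T₆)): 18×26 by 26×6 → 18×6, cost 18·26·6 = 2808; cumulative 38220
Total: 38220 scalar multiplications.

38220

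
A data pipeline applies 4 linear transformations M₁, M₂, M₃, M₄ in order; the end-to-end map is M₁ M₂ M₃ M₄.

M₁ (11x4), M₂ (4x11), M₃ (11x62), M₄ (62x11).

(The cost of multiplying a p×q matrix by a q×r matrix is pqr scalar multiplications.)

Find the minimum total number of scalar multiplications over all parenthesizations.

Adjacent pairs: M₁M₂ = 11·4·11 = 484; M₂M₃ = 4·11·62 = 2728; M₃M₄ = 11·62·11 = 7502.
Length 3: M₁..M₃: k=1: 0+2728+11·4·62=5456; k=2: 484+0+11·11·62=7986 → min 5456 | M₂..M₄: k=2: 0+7502+4·11·11=7986; k=3: 2728+0+4·62·11=5456 → min 5456.
Length 4: M₁..M₄: k=1: 0+5456+11·4·11=5940; k=2: 484+7502+11·11·11=9317; k=3: 5456+0+11·62·11=12958 → min 5940.
Optimal order: (M₁ ((M₂ M₃) M₄)) with cost 5940.

5940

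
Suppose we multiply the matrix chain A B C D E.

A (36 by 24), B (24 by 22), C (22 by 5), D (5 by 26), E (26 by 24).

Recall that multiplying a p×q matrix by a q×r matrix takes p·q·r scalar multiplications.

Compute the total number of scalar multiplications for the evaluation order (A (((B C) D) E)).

(B C): 24×22 by 22×5 → 24×5, cost 24·22·5 = 2640
((B C) D): 24×5 by 5×26 → 24×26, cost 24·5·26 = 3120; cumulative 5760
(((B C) D) E): 24×26 by 26×24 → 24×24, cost 24·26·24 = 14976; cumulative 20736
(A (((B C) D) E)): 36×24 by 24×24 → 36×24, cost 36·24·24 = 20736; cumulative 41472
Total: 41472 scalar multiplications.

41472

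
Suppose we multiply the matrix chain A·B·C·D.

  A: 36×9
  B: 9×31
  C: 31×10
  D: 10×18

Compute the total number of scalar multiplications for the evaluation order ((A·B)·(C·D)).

35712

(A·B): 36×9 by 9×31 → 36×31, cost 36·9·31 = 10044
(C·D): 31×10 by 10×18 → 31×18, cost 31·10·18 = 5580
((A·B)·(C·D)): 36×31 by 31×18 → 36×18, cost 36·31·18 = 20088; cumulative 35712
Total: 35712 scalar multiplications.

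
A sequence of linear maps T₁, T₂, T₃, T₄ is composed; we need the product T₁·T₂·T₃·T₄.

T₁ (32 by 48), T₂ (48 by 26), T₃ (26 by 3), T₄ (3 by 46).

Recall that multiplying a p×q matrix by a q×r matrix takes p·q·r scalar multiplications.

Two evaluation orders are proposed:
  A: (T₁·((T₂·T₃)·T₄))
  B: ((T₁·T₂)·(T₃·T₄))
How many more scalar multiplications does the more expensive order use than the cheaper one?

772

Order A = (T₁·((T₂·T₃)·T₄)): (T₂·T₃): 48×26 by 26×3 → 48×3, cost 48·26·3 = 3744; ((T₂·T₃)·T₄): 48×3 by 3×46 → 48×46, cost 48·3·46 = 6624; cumulative 10368; (T₁·((T₂·T₃)·T₄)): 32×48 by 48×46 → 32×46, cost 32·48·46 = 70656; cumulative 81024. Total 81024.
Order B = ((T₁·T₂)·(T₃·T₄)): (T₁·T₂): 32×48 by 48×26 → 32×26, cost 32·48·26 = 39936; (T₃·T₄): 26×3 by 3×46 → 26×46, cost 26·3·46 = 3588; ((T₁·T₂)·(T₃·T₄)): 32×26 by 26×46 → 32×46, cost 32·26·46 = 38272; cumulative 81796. Total 81796.
Difference: |81024 − 81796| = 772.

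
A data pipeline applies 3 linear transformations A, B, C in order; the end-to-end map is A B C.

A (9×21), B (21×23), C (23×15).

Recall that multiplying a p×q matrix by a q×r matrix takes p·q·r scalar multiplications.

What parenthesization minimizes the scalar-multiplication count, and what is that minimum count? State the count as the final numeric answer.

7452

(A (B C)): cost 10080.
((A B) C): cost 7452.
Optimal: ((A B) C) with cost 7452.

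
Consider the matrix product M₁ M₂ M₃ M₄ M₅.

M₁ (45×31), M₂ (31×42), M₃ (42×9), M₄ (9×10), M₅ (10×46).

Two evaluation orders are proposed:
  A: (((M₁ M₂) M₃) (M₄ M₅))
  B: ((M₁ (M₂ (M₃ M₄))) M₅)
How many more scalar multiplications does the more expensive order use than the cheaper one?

Order A = (((M₁ M₂) M₃) (M₄ M₅)): (M₁ M₂): 45×31 by 31×42 → 45×42, cost 45·31·42 = 58590; ((M₁ M₂) M₃): 45×42 by 42×9 → 45×9, cost 45·42·9 = 17010; cumulative 75600; (M₄ M₅): 9×10 by 10×46 → 9×46, cost 9·10·46 = 4140; (((M₁ M₂) M₃) (M₄ M₅)): 45×9 by 9×46 → 45×46, cost 45·9·46 = 18630; cumulative 98370. Total 98370.
Order B = ((M₁ (M₂ (M₃ M₄))) M₅): (M₃ M₄): 42×9 by 9×10 → 42×10, cost 42·9·10 = 3780; (M₂ (M₃ M₄)): 31×42 by 42×10 → 31×10, cost 31·42·10 = 13020; cumulative 16800; (M₁ (M₂ (M₃ M₄))): 45×31 by 31×10 → 45×10, cost 45·31·10 = 13950; cumulative 30750; ((M₁ (M₂ (M₃ M₄))) M₅): 45×10 by 10×46 → 45×46, cost 45·10·46 = 20700; cumulative 51450. Total 51450.
Difference: |98370 − 51450| = 46920.

46920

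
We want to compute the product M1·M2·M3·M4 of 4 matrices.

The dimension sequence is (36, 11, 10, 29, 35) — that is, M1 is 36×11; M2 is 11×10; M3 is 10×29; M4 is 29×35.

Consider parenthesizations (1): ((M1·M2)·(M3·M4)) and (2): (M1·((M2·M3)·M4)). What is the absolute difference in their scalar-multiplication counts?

Order (1) = ((M1·M2)·(M3·M4)): (M1·M2): 36×11 by 11×10 → 36×10, cost 36·11·10 = 3960; (M3·M4): 10×29 by 29×35 → 10×35, cost 10·29·35 = 10150; ((M1·M2)·(M3·M4)): 36×10 by 10×35 → 36×35, cost 36·10·35 = 12600; cumulative 26710. Total 26710.
Order (2) = (M1·((M2·M3)·M4)): (M2·M3): 11×10 by 10×29 → 11×29, cost 11·10·29 = 3190; ((M2·M3)·M4): 11×29 by 29×35 → 11×35, cost 11·29·35 = 11165; cumulative 14355; (M1·((M2·M3)·M4)): 36×11 by 11×35 → 36×35, cost 36·11·35 = 13860; cumulative 28215. Total 28215.
Difference: |26710 − 28215| = 1505.

1505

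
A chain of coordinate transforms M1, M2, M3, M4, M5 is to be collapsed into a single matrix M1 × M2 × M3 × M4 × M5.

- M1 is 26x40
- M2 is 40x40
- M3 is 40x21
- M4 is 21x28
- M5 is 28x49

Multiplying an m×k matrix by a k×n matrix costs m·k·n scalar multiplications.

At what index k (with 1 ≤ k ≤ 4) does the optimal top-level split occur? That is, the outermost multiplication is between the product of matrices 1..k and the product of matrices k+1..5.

4

Adjacent pairs: M1M2 = 26·40·40 = 41600; M2M3 = 40·40·21 = 33600; M3M4 = 40·21·28 = 23520; M4M5 = 21·28·49 = 28812.
Length 3: M1..M3: k=1: 0+33600+26·40·21=55440; k=2: 41600+0+26·40·21=63440 → min 55440 | M2..M4: k=2: 0+23520+40·40·28=68320; k=3: 33600+0+40·21·28=57120 → min 57120 | M3..M5: k=3: 0+28812+40·21·49=69972; k=4: 23520+0+40·28·49=78400 → min 69972.
Length 4: M1..M4: k=1: 0+57120+26·40·28=86240; k=2: 41600+23520+26·40·28=94240; k=3: 55440+0+26·21·28=70728 → min 70728 | M2..M5: k=2: 0+69972+40·40·49=148372; k=3: 33600+28812+40·21·49=103572; k=4: 57120+0+40·28·49=112000 → min 103572.
Top-level splits: k=1: (M1..M1)·(M2..M5) → 0+103572+26·40·49 = 154532; k=2: (M1..M2)·(M3..M5) → 41600+69972+26·40·49 = 162532; k=3: (M1..M3)·(M4..M5) → 55440+28812+26·21·49 = 111006; k=4: (M1..M4)·(M5..M5) → 70728+0+26·28·49 = 106400.
Best split is after M4, i.e. k = 4.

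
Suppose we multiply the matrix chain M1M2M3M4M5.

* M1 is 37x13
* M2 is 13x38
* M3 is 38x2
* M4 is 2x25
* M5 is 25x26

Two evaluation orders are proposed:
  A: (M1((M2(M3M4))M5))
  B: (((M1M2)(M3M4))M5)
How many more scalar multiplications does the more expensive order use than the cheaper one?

Order A = (M1((M2(M3M4))M5)): (M3M4): 38×2 by 2×25 → 38×25, cost 38·2·25 = 1900; (M2(M3M4)): 13×38 by 38×25 → 13×25, cost 13·38·25 = 12350; cumulative 14250; ((M2(M3M4))M5): 13×25 by 25×26 → 13×26, cost 13·25·26 = 8450; cumulative 22700; (M1((M2(M3M4))M5)): 37×13 by 13×26 → 37×26, cost 37·13·26 = 12506; cumulative 35206. Total 35206.
Order B = (((M1M2)(M3M4))M5): (M1M2): 37×13 by 13×38 → 37×38, cost 37·13·38 = 18278; (M3M4): 38×2 by 2×25 → 38×25, cost 38·2·25 = 1900; ((M1M2)(M3M4)): 37×38 by 38×25 → 37×25, cost 37·38·25 = 35150; cumulative 55328; (((M1M2)(M3M4))M5): 37×25 by 25×26 → 37×26, cost 37·25·26 = 24050; cumulative 79378. Total 79378.
Difference: |35206 − 79378| = 44172.

44172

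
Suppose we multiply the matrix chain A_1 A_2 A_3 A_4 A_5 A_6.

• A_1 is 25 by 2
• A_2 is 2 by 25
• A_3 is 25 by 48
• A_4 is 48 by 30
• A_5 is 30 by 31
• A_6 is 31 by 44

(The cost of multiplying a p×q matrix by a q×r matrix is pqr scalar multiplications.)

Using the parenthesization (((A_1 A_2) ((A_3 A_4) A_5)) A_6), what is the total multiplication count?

(A_1 A_2): 25×2 by 2×25 → 25×25, cost 25·2·25 = 1250
(A_3 A_4): 25×48 by 48×30 → 25×30, cost 25·48·30 = 36000
((A_3 A_4) A_5): 25×30 by 30×31 → 25×31, cost 25·30·31 = 23250; cumulative 59250
((A_1 A_2) ((A_3 A_4) A_5)): 25×25 by 25×31 → 25×31, cost 25·25·31 = 19375; cumulative 79875
(((A_1 A_2) ((A_3 A_4) A_5)) A_6): 25×31 by 31×44 → 25×44, cost 25·31·44 = 34100; cumulative 113975
Total: 113975 scalar multiplications.

113975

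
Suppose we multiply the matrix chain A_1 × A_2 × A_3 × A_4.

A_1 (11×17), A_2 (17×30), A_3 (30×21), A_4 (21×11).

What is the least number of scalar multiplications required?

14597

Adjacent pairs: A_1A_2 = 11·17·30 = 5610; A_2A_3 = 17·30·21 = 10710; A_3A_4 = 30·21·11 = 6930.
Length 3: A_1..A_3: k=1: 0+10710+11·17·21=14637; k=2: 5610+0+11·30·21=12540 → min 12540 | A_2..A_4: k=2: 0+6930+17·30·11=12540; k=3: 10710+0+17·21·11=14637 → min 12540.
Length 4: A_1..A_4: k=1: 0+12540+11·17·11=14597; k=2: 5610+6930+11·30·11=16170; k=3: 12540+0+11·21·11=15081 → min 14597.
Optimal order: (A_1 × (A_2 × (A_3 × A_4))) with cost 14597.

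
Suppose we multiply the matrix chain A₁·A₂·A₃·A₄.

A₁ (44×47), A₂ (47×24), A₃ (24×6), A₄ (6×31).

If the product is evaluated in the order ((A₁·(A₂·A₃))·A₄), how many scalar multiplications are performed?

27360

(A₂·A₃): 47×24 by 24×6 → 47×6, cost 47·24·6 = 6768
(A₁·(A₂·A₃)): 44×47 by 47×6 → 44×6, cost 44·47·6 = 12408; cumulative 19176
((A₁·(A₂·A₃))·A₄): 44×6 by 6×31 → 44×31, cost 44·6·31 = 8184; cumulative 27360
Total: 27360 scalar multiplications.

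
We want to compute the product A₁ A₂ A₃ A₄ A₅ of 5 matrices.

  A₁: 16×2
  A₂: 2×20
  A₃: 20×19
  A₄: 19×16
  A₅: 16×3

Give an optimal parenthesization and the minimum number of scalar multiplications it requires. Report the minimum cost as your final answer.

Adjacent pairs: A₁A₂ = 16·2·20 = 640; A₂A₃ = 2·20·19 = 760; A₃A₄ = 20·19·16 = 6080; A₄A₅ = 19·16·3 = 912.
Length 3: A₁..A₃: k=1: 0+760+16·2·19=1368; k=2: 640+0+16·20·19=6720 → min 1368 | A₂..A₄: k=2: 0+6080+2·20·16=6720; k=3: 760+0+2·19·16=1368 → min 1368 | A₃..A₅: k=3: 0+912+20·19·3=2052; k=4: 6080+0+20·16·3=7040 → min 2052.
Length 4: A₁..A₄: k=1: 0+1368+16·2·16=1880; k=2: 640+6080+16·20·16=11840; k=3: 1368+0+16·19·16=6232 → min 1880 | A₂..A₅: k=2: 0+2052+2·20·3=2172; k=3: 760+912+2·19·3=1786; k=4: 1368+0+2·16·3=1464 → min 1464.
Length 5: A₁..A₅: k=1: 0+1464+16·2·3=1560; k=2: 640+2052+16·20·3=3652; k=3: 1368+912+16·19·3=3192; k=4: 1880+0+16·16·3=2648 → min 1560.
Optimal parenthesization: (A₁ (((A₂ A₃) A₄) A₅)) with cost 1560.

1560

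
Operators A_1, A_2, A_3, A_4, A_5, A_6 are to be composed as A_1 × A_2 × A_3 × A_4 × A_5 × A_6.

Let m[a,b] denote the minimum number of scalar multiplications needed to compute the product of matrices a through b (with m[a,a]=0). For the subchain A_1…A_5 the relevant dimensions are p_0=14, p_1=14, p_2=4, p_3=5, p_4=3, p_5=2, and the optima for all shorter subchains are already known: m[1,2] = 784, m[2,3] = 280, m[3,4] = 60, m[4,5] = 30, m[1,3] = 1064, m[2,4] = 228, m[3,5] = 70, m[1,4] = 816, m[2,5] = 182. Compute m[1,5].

m[1,5] = min over k∈[1,4] of m[1,k]+m[k+1,5]+p_{0}·p_k·p_{5}.
k=1: 0 + 182 + 14·14·2 = 574; k=2: 784 + 70 + 14·4·2 = 966; k=3: 1064 + 30 + 14·5·2 = 1234; k=4: 816 + 0 + 14·3·2 = 900.
Minimum: 574 at k=1.

574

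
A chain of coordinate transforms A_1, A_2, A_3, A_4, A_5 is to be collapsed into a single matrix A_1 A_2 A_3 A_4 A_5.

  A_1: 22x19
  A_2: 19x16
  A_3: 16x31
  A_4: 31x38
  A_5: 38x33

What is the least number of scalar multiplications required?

Adjacent pairs: A_1A_2 = 22·19·16 = 6688; A_2A_3 = 19·16·31 = 9424; A_3A_4 = 16·31·38 = 18848; A_4A_5 = 31·38·33 = 38874.
Length 3: A_1..A_3: k=1: 0+9424+22·19·31=22382; k=2: 6688+0+22·16·31=17600 → min 17600 | A_2..A_4: k=2: 0+18848+19·16·38=30400; k=3: 9424+0+19·31·38=31806 → min 30400 | A_3..A_5: k=3: 0+38874+16·31·33=55242; k=4: 18848+0+16·38·33=38912 → min 38912.
Length 4: A_1..A_4: k=1: 0+30400+22·19·38=46284; k=2: 6688+18848+22·16·38=38912; k=3: 17600+0+22·31·38=43516 → min 38912 | A_2..A_5: k=2: 0+38912+19·16·33=48944; k=3: 9424+38874+19·31·33=67735; k=4: 30400+0+19·38·33=54226 → min 48944.
Length 5: A_1..A_5: k=1: 0+48944+22·19·33=62738; k=2: 6688+38912+22·16·33=57216; k=3: 17600+38874+22·31·33=78980; k=4: 38912+0+22·38·33=66500 → min 57216.
Optimal order: ((A_1 A_2) ((A_3 A_4) A_5)) with cost 57216.

57216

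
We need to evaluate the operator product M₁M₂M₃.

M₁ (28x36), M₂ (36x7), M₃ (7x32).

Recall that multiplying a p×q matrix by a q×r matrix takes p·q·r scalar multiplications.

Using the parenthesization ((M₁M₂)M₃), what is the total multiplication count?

(M₁M₂): 28×36 by 36×7 → 28×7, cost 28·36·7 = 7056
((M₁M₂)M₃): 28×7 by 7×32 → 28×32, cost 28·7·32 = 6272; cumulative 13328
Total: 13328 scalar multiplications.

13328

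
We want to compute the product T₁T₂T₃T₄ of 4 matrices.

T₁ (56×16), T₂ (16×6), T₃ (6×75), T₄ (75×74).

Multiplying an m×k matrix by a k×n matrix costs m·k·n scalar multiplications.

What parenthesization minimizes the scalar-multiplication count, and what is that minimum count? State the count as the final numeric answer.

63540

Adjacent pairs: T₁T₂ = 56·16·6 = 5376; T₂T₃ = 16·6·75 = 7200; T₃T₄ = 6·75·74 = 33300.
Length 3: T₁..T₃: k=1: 0+7200+56·16·75=74400; k=2: 5376+0+56·6·75=30576 → min 30576 | T₂..T₄: k=2: 0+33300+16·6·74=40404; k=3: 7200+0+16·75·74=96000 → min 40404.
Length 4: T₁..T₄: k=1: 0+40404+56·16·74=106708; k=2: 5376+33300+56·6·74=63540; k=3: 30576+0+56·75·74=341376 → min 63540.
Optimal parenthesization: ((T₁T₂)(T₃T₄)) with cost 63540.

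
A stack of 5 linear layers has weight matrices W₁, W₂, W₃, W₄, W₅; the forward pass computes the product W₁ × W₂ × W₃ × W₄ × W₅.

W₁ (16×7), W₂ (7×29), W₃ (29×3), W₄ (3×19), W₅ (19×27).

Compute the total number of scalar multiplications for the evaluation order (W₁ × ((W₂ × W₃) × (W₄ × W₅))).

5739

(W₂ × W₃): 7×29 by 29×3 → 7×3, cost 7·29·3 = 609
(W₄ × W₅): 3×19 by 19×27 → 3×27, cost 3·19·27 = 1539
((W₂ × W₃) × (W₄ × W₅)): 7×3 by 3×27 → 7×27, cost 7·3·27 = 567; cumulative 2715
(W₁ × ((W₂ × W₃) × (W₄ × W₅))): 16×7 by 7×27 → 16×27, cost 16·7·27 = 3024; cumulative 5739
Total: 5739 scalar multiplications.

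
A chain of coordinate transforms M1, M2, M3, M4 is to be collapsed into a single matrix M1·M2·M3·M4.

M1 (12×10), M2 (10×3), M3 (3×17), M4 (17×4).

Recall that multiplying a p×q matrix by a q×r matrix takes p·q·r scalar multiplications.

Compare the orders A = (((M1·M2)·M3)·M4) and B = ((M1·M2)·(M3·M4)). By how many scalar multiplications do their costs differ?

Order A = (((M1·M2)·M3)·M4): (M1·M2): 12×10 by 10×3 → 12×3, cost 12·10·3 = 360; ((M1·M2)·M3): 12×3 by 3×17 → 12×17, cost 12·3·17 = 612; cumulative 972; (((M1·M2)·M3)·M4): 12×17 by 17×4 → 12×4, cost 12·17·4 = 816; cumulative 1788. Total 1788.
Order B = ((M1·M2)·(M3·M4)): (M1·M2): 12×10 by 10×3 → 12×3, cost 12·10·3 = 360; (M3·M4): 3×17 by 17×4 → 3×4, cost 3·17·4 = 204; ((M1·M2)·(M3·M4)): 12×3 by 3×4 → 12×4, cost 12·3·4 = 144; cumulative 708. Total 708.
Difference: |1788 − 708| = 1080.

1080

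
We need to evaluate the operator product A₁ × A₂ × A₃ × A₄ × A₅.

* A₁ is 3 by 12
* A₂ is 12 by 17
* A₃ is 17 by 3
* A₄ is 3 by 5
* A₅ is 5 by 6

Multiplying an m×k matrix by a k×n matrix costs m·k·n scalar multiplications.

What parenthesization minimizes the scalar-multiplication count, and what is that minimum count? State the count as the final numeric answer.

855

Adjacent pairs: A₁A₂ = 3·12·17 = 612; A₂A₃ = 12·17·3 = 612; A₃A₄ = 17·3·5 = 255; A₄A₅ = 3·5·6 = 90.
Length 3: A₁..A₃: k=1: 0+612+3·12·3=720; k=2: 612+0+3·17·3=765 → min 720 | A₂..A₄: k=2: 0+255+12·17·5=1275; k=3: 612+0+12·3·5=792 → min 792 | A₃..A₅: k=3: 0+90+17·3·6=396; k=4: 255+0+17·5·6=765 → min 396.
Length 4: A₁..A₄: k=1: 0+792+3·12·5=972; k=2: 612+255+3·17·5=1122; k=3: 720+0+3·3·5=765 → min 765 | A₂..A₅: k=2: 0+396+12·17·6=1620; k=3: 612+90+12·3·6=918; k=4: 792+0+12·5·6=1152 → min 918.
Length 5: A₁..A₅: k=1: 0+918+3·12·6=1134; k=2: 612+396+3·17·6=1314; k=3: 720+90+3·3·6=864; k=4: 765+0+3·5·6=855 → min 855.
Optimal parenthesization: (((A₁ × (A₂ × A₃)) × A₄) × A₅) with cost 855.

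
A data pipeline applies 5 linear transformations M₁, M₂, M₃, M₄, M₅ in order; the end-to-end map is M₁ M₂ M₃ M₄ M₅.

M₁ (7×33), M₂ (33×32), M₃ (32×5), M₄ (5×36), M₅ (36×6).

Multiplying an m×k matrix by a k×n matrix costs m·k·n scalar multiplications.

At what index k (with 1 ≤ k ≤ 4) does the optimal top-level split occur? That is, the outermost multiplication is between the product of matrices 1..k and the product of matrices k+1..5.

Adjacent pairs: M₁M₂ = 7·33·32 = 7392; M₂M₃ = 33·32·5 = 5280; M₃M₄ = 32·5·36 = 5760; M₄M₅ = 5·36·6 = 1080.
Length 3: M₁..M₃: k=1: 0+5280+7·33·5=6435; k=2: 7392+0+7·32·5=8512 → min 6435 | M₂..M₄: k=2: 0+5760+33·32·36=43776; k=3: 5280+0+33·5·36=11220 → min 11220 | M₃..M₅: k=3: 0+1080+32·5·6=2040; k=4: 5760+0+32·36·6=12672 → min 2040.
Length 4: M₁..M₄: k=1: 0+11220+7·33·36=19536; k=2: 7392+5760+7·32·36=21216; k=3: 6435+0+7·5·36=7695 → min 7695 | M₂..M₅: k=2: 0+2040+33·32·6=8376; k=3: 5280+1080+33·5·6=7350; k=4: 11220+0+33·36·6=18348 → min 7350.
Top-level splits: k=1: (M₁..M₁)·(M₂..M₅) → 0+7350+7·33·6 = 8736; k=2: (M₁..M₂)·(M₃..M₅) → 7392+2040+7·32·6 = 10776; k=3: (M₁..M₃)·(M₄..M₅) → 6435+1080+7·5·6 = 7725; k=4: (M₁..M₄)·(M₅..M₅) → 7695+0+7·36·6 = 9207.
Best split is after M₃, i.e. k = 3.

3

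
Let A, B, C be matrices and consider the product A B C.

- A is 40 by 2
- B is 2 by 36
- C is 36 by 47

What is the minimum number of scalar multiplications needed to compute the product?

7144

Order (A (B C)): (B C): 2×36 by 36×47 → 2×47, cost 2·36·47 = 3384; (A (B C)): 40×2 by 2×47 → 40×47, cost 40·2·47 = 3760; cumulative 7144. Total 7144.
Order ((A B) C): (A B): 40×2 by 2×36 → 40×36, cost 40·2·36 = 2880; ((A B) C): 40×36 by 36×47 → 40×47, cost 40·36·47 = 67680; cumulative 70560. Total 70560.
Minimum: 7144.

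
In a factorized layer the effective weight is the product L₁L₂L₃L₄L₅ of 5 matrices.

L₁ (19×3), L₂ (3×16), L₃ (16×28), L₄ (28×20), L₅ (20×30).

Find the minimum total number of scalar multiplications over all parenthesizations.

Adjacent pairs: L₁L₂ = 19·3·16 = 912; L₂L₃ = 3·16·28 = 1344; L₃L₄ = 16·28·20 = 8960; L₄L₅ = 28·20·30 = 16800.
Length 3: L₁..L₃: k=1: 0+1344+19·3·28=2940; k=2: 912+0+19·16·28=9424 → min 2940 | L₂..L₄: k=2: 0+8960+3·16·20=9920; k=3: 1344+0+3·28·20=3024 → min 3024 | L₃..L₅: k=3: 0+16800+16·28·30=30240; k=4: 8960+0+16·20·30=18560 → min 18560.
Length 4: L₁..L₄: k=1: 0+3024+19·3·20=4164; k=2: 912+8960+19·16·20=15952; k=3: 2940+0+19·28·20=13580 → min 4164 | L₂..L₅: k=2: 0+18560+3·16·30=20000; k=3: 1344+16800+3·28·30=20664; k=4: 3024+0+3·20·30=4824 → min 4824.
Length 5: L₁..L₅: k=1: 0+4824+19·3·30=6534; k=2: 912+18560+19·16·30=28592; k=3: 2940+16800+19·28·30=35700; k=4: 4164+0+19·20·30=15564 → min 6534.
Optimal order: (L₁(((L₂L₃)L₄)L₅)) with cost 6534.

6534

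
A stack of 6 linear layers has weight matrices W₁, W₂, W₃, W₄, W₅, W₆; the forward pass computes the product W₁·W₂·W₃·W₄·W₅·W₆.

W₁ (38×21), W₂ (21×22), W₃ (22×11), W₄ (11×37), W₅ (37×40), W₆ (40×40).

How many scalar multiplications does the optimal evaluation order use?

64460

Adjacent pairs: W₁W₂ = 38·21·22 = 17556; W₂W₃ = 21·22·11 = 5082; W₃W₄ = 22·11·37 = 8954; W₄W₅ = 11·37·40 = 16280; W₅W₆ = 37·40·40 = 59200.
Length 3: W₁..W₃: k=1: 0+5082+38·21·11=13860; k=2: 17556+0+38·22·11=26752 → min 13860 | W₂..W₄: k=2: 0+8954+21·22·37=26048; k=3: 5082+0+21·11·37=13629 → min 13629 | W₃..W₅: k=3: 0+16280+22·11·40=25960; k=4: 8954+0+22·37·40=41514 → min 25960 | W₄..W₆: k=4: 0+59200+11·37·40=75480; k=5: 16280+0+11·40·40=33880 → min 33880.
Length 4: W₁..W₄: k=1: 0+13629+38·21·37=43155; k=2: 17556+8954+38·22·37=57442; k=3: 13860+0+38·11·37=29326 → min 29326 | W₂..W₅: k=2: 0+25960+21·22·40=44440; k=3: 5082+16280+21·11·40=30602; k=4: 13629+0+21·37·40=44709 → min 30602 | W₃..W₆: k=3: 0+33880+22·11·40=43560; k=4: 8954+59200+22·37·40=100714; k=5: 25960+0+22·40·40=61160 → min 43560.
Length 5: W₁..W₅: k=1: 0+30602+38·21·40=62522; k=2: 17556+25960+38·22·40=76956; k=3: 13860+16280+38·11·40=46860; k=4: 29326+0+38·37·40=85566 → min 46860 | W₂..W₆: k=2: 0+43560+21·22·40=62040; k=3: 5082+33880+21·11·40=48202; k=4: 13629+59200+21·37·40=103909; k=5: 30602+0+21·40·40=64202 → min 48202.
Length 6: W₁..W₆: k=1: 0+48202+38·21·40=80122; k=2: 17556+43560+38·22·40=94556; k=3: 13860+33880+38·11·40=64460; k=4: 29326+59200+38·37·40=144766; k=5: 46860+0+38·40·40=107660 → min 64460.
Optimal order: ((W₁·(W₂·W₃))·((W₄·W₅)·W₆)) with cost 64460.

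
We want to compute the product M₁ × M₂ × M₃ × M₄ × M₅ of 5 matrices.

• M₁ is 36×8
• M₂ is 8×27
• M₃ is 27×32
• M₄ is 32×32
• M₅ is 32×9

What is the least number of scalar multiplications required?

20000

Adjacent pairs: M₁M₂ = 36·8·27 = 7776; M₂M₃ = 8·27·32 = 6912; M₃M₄ = 27·32·32 = 27648; M₄M₅ = 32·32·9 = 9216.
Length 3: M₁..M₃: k=1: 0+6912+36·8·32=16128; k=2: 7776+0+36·27·32=38880 → min 16128 | M₂..M₄: k=2: 0+27648+8·27·32=34560; k=3: 6912+0+8·32·32=15104 → min 15104 | M₃..M₅: k=3: 0+9216+27·32·9=16992; k=4: 27648+0+27·32·9=35424 → min 16992.
Length 4: M₁..M₄: k=1: 0+15104+36·8·32=24320; k=2: 7776+27648+36·27·32=66528; k=3: 16128+0+36·32·32=52992 → min 24320 | M₂..M₅: k=2: 0+16992+8·27·9=18936; k=3: 6912+9216+8·32·9=18432; k=4: 15104+0+8·32·9=17408 → min 17408.
Length 5: M₁..M₅: k=1: 0+17408+36·8·9=20000; k=2: 7776+16992+36·27·9=33516; k=3: 16128+9216+36·32·9=35712; k=4: 24320+0+36·32·9=34688 → min 20000.
Optimal order: (M₁ × (((M₂ × M₃) × M₄) × M₅)) with cost 20000.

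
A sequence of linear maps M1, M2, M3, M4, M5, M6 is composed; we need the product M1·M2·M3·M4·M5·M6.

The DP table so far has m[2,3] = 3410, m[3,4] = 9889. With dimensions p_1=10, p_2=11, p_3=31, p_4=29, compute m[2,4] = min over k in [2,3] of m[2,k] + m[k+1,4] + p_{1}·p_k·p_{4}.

m[2,4] = min over k∈[2,3] of m[2,k]+m[k+1,4]+p_{1}·p_k·p_{4}.
k=2: 0 + 9889 + 10·11·29 = 13079; k=3: 3410 + 0 + 10·31·29 = 12400.
Minimum: 12400 at k=3.

12400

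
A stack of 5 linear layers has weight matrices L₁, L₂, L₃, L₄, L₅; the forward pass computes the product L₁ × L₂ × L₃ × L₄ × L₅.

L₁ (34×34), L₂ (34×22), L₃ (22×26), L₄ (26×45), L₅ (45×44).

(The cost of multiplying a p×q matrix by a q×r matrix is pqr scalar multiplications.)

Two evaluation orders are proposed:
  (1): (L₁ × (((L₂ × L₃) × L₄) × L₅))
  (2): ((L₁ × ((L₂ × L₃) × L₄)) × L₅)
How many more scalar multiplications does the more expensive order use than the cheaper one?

1156

Order (1) = (L₁ × (((L₂ × L₃) × L₄) × L₅)): (L₂ × L₃): 34×22 by 22×26 → 34×26, cost 34·22·26 = 19448; ((L₂ × L₃) × L₄): 34×26 by 26×45 → 34×45, cost 34·26·45 = 39780; cumulative 59228; (((L₂ × L₃) × L₄) × L₅): 34×45 by 45×44 → 34×44, cost 34·45·44 = 67320; cumulative 126548; (L₁ × (((L₂ × L₃) × L₄) × L₅)): 34×34 by 34×44 → 34×44, cost 34·34·44 = 50864; cumulative 177412. Total 177412.
Order (2) = ((L₁ × ((L₂ × L₃) × L₄)) × L₅): (L₂ × L₃): 34×22 by 22×26 → 34×26, cost 34·22·26 = 19448; ((L₂ × L₃) × L₄): 34×26 by 26×45 → 34×45, cost 34·26·45 = 39780; cumulative 59228; (L₁ × ((L₂ × L₃) × L₄)): 34×34 by 34×45 → 34×45, cost 34·34·45 = 52020; cumulative 111248; ((L₁ × ((L₂ × L₃) × L₄)) × L₅): 34×45 by 45×44 → 34×44, cost 34·45·44 = 67320; cumulative 178568. Total 178568.
Difference: |177412 − 178568| = 1156.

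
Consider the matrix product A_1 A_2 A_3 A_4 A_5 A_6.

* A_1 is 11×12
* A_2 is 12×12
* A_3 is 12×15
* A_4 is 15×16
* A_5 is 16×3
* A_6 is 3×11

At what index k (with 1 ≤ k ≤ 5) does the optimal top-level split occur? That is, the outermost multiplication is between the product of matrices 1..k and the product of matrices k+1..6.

5

Adjacent pairs: A_1A_2 = 11·12·12 = 1584; A_2A_3 = 12·12·15 = 2160; A_3A_4 = 12·15·16 = 2880; A_4A_5 = 15·16·3 = 720; A_5A_6 = 16·3·11 = 528.
Length 3: A_1..A_3: k=1: 0+2160+11·12·15=4140; k=2: 1584+0+11·12·15=3564 → min 3564 | A_2..A_4: k=2: 0+2880+12·12·16=5184; k=3: 2160+0+12·15·16=5040 → min 5040 | A_3..A_5: k=3: 0+720+12·15·3=1260; k=4: 2880+0+12·16·3=3456 → min 1260 | A_4..A_6: k=4: 0+528+15·16·11=3168; k=5: 720+0+15·3·11=1215 → min 1215.
Length 4: A_1..A_4: k=1: 0+5040+11·12·16=7152; k=2: 1584+2880+11·12·16=6576; k=3: 3564+0+11·15·16=6204 → min 6204 | A_2..A_5: k=2: 0+1260+12·12·3=1692; k=3: 2160+720+12·15·3=3420; k=4: 5040+0+12·16·3=5616 → min 1692 | A_3..A_6: k=3: 0+1215+12·15·11=3195; k=4: 2880+528+12·16·11=5520; k=5: 1260+0+12·3·11=1656 → min 1656.
Length 5: A_1..A_5: k=1: 0+1692+11·12·3=2088; k=2: 1584+1260+11·12·3=3240; k=3: 3564+720+11·15·3=4779; k=4: 6204+0+11·16·3=6732 → min 2088 | A_2..A_6: k=2: 0+1656+12·12·11=3240; k=3: 2160+1215+12·15·11=5355; k=4: 5040+528+12·16·11=7680; k=5: 1692+0+12·3·11=2088 → min 2088.
Top-level splits: k=1: (A_1..A_1)·(A_2..A_6) → 0+2088+11·12·11 = 3540; k=2: (A_1..A_2)·(A_3..A_6) → 1584+1656+11·12·11 = 4692; k=3: (A_1..A_3)·(A_4..A_6) → 3564+1215+11·15·11 = 6594; k=4: (A_1..A_4)·(A_5..A_6) → 6204+528+11·16·11 = 8668; k=5: (A_1..A_5)·(A_6..A_6) → 2088+0+11·3·11 = 2451.
Best split is after A_5, i.e. k = 5.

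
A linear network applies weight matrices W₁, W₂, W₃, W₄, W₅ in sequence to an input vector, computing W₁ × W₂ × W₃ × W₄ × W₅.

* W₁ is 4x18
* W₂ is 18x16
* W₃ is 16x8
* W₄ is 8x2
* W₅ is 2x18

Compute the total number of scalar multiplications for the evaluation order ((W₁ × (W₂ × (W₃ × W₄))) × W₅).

1120

(W₃ × W₄): 16×8 by 8×2 → 16×2, cost 16·8·2 = 256
(W₂ × (W₃ × W₄)): 18×16 by 16×2 → 18×2, cost 18·16·2 = 576; cumulative 832
(W₁ × (W₂ × (W₃ × W₄))): 4×18 by 18×2 → 4×2, cost 4·18·2 = 144; cumulative 976
((W₁ × (W₂ × (W₃ × W₄))) × W₅): 4×2 by 2×18 → 4×18, cost 4·2·18 = 144; cumulative 1120
Total: 1120 scalar multiplications.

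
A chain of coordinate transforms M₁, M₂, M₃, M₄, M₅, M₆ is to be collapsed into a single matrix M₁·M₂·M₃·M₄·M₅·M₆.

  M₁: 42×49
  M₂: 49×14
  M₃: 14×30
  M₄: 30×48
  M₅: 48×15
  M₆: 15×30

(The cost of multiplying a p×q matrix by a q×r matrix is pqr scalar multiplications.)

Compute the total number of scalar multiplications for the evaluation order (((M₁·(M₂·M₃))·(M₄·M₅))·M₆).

(M₂·M₃): 49×14 by 14×30 → 49×30, cost 49·14·30 = 20580
(M₁·(M₂·M₃)): 42×49 by 49×30 → 42×30, cost 42·49·30 = 61740; cumulative 82320
(M₄·M₅): 30×48 by 48×15 → 30×15, cost 30·48·15 = 21600
((M₁·(M₂·M₃))·(M₄·M₅)): 42×30 by 30×15 → 42×15, cost 42·30·15 = 18900; cumulative 122820
(((M₁·(M₂·M₃))·(M₄·M₅))·M₆): 42×15 by 15×30 → 42×30, cost 42·15·30 = 18900; cumulative 141720
Total: 141720 scalar multiplications.

141720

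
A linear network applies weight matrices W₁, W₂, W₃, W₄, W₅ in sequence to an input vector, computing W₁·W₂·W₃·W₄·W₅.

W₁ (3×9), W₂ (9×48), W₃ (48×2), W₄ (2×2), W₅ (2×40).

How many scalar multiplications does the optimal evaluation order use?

1170

Adjacent pairs: W₁W₂ = 3·9·48 = 1296; W₂W₃ = 9·48·2 = 864; W₃W₄ = 48·2·2 = 192; W₄W₅ = 2·2·40 = 160.
Length 3: W₁..W₃: k=1: 0+864+3·9·2=918; k=2: 1296+0+3·48·2=1584 → min 918 | W₂..W₄: k=2: 0+192+9·48·2=1056; k=3: 864+0+9·2·2=900 → min 900 | W₃..W₅: k=3: 0+160+48·2·40=4000; k=4: 192+0+48·2·40=4032 → min 4000.
Length 4: W₁..W₄: k=1: 0+900+3·9·2=954; k=2: 1296+192+3·48·2=1776; k=3: 918+0+3·2·2=930 → min 930 | W₂..W₅: k=2: 0+4000+9·48·40=21280; k=3: 864+160+9·2·40=1744; k=4: 900+0+9·2·40=1620 → min 1620.
Length 5: W₁..W₅: k=1: 0+1620+3·9·40=2700; k=2: 1296+4000+3·48·40=11056; k=3: 918+160+3·2·40=1318; k=4: 930+0+3·2·40=1170 → min 1170.
Optimal order: (((W₁·(W₂·W₃))·W₄)·W₅) with cost 1170.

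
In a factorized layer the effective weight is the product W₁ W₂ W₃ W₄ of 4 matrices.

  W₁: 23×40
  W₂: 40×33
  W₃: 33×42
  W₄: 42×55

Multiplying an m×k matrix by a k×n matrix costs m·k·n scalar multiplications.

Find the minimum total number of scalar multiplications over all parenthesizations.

115368

Adjacent pairs: W₁W₂ = 23·40·33 = 30360; W₂W₃ = 40·33·42 = 55440; W₃W₄ = 33·42·55 = 76230.
Length 3: W₁..W₃: k=1: 0+55440+23·40·42=94080; k=2: 30360+0+23·33·42=62238 → min 62238 | W₂..W₄: k=2: 0+76230+40·33·55=148830; k=3: 55440+0+40·42·55=147840 → min 147840.
Length 4: W₁..W₄: k=1: 0+147840+23·40·55=198440; k=2: 30360+76230+23·33·55=148335; k=3: 62238+0+23·42·55=115368 → min 115368.
Optimal order: (((W₁ W₂) W₃) W₄) with cost 115368.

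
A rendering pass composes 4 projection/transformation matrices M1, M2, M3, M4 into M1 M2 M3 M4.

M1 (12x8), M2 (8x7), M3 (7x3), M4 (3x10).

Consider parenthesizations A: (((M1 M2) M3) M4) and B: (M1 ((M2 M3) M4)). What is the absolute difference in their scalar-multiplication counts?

84

Order A = (((M1 M2) M3) M4): (M1 M2): 12×8 by 8×7 → 12×7, cost 12·8·7 = 672; ((M1 M2) M3): 12×7 by 7×3 → 12×3, cost 12·7·3 = 252; cumulative 924; (((M1 M2) M3) M4): 12×3 by 3×10 → 12×10, cost 12·3·10 = 360; cumulative 1284. Total 1284.
Order B = (M1 ((M2 M3) M4)): (M2 M3): 8×7 by 7×3 → 8×3, cost 8·7·3 = 168; ((M2 M3) M4): 8×3 by 3×10 → 8×10, cost 8·3·10 = 240; cumulative 408; (M1 ((M2 M3) M4)): 12×8 by 8×10 → 12×10, cost 12·8·10 = 960; cumulative 1368. Total 1368.
Difference: |1284 − 1368| = 84.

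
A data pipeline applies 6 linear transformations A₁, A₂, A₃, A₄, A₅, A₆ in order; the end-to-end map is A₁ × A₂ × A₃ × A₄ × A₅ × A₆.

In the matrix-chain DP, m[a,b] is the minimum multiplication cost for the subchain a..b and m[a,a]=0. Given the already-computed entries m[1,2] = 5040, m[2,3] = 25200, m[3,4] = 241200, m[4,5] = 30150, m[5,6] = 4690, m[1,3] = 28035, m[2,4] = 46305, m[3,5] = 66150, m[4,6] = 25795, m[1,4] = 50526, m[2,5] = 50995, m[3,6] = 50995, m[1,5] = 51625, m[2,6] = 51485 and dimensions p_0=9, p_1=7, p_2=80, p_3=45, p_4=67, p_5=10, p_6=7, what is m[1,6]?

m[1,6] = min over k∈[1,5] of m[1,k]+m[k+1,6]+p_{0}·p_k·p_{6}.
k=1: 0 + 51485 + 9·7·7 = 51926; k=2: 5040 + 50995 + 9·80·7 = 61075; k=3: 28035 + 25795 + 9·45·7 = 56665; k=4: 50526 + 4690 + 9·67·7 = 59437; k=5: 51625 + 0 + 9·10·7 = 52255.
Minimum: 51926 at k=1.

51926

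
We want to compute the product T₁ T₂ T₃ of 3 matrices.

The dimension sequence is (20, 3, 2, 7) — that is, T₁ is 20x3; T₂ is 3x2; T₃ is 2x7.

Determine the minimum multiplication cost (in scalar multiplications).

400

Order (T₁ (T₂ T₃)): (T₂ T₃): 3×2 by 2×7 → 3×7, cost 3·2·7 = 42; (T₁ (T₂ T₃)): 20×3 by 3×7 → 20×7, cost 20·3·7 = 420; cumulative 462. Total 462.
Order ((T₁ T₂) T₃): (T₁ T₂): 20×3 by 3×2 → 20×2, cost 20·3·2 = 120; ((T₁ T₂) T₃): 20×2 by 2×7 → 20×7, cost 20·2·7 = 280; cumulative 400. Total 400.
Minimum: 400.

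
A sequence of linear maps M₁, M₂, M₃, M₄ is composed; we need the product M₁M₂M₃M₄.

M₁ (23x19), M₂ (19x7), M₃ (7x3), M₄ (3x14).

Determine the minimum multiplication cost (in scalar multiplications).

Adjacent pairs: M₁M₂ = 23·19·7 = 3059; M₂M₃ = 19·7·3 = 399; M₃M₄ = 7·3·14 = 294.
Length 3: M₁..M₃: k=1: 0+399+23·19·3=1710; k=2: 3059+0+23·7·3=3542 → min 1710 | M₂..M₄: k=2: 0+294+19·7·14=2156; k=3: 399+0+19·3·14=1197 → min 1197.
Length 4: M₁..M₄: k=1: 0+1197+23·19·14=7315; k=2: 3059+294+23·7·14=5607; k=3: 1710+0+23·3·14=2676 → min 2676.
Optimal order: ((M₁(M₂M₃))M₄) with cost 2676.

2676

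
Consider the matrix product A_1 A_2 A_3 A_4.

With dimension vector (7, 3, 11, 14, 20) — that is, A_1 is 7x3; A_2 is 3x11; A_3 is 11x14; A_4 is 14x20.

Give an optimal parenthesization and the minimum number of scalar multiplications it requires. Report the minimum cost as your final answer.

Adjacent pairs: A_1A_2 = 7·3·11 = 231; A_2A_3 = 3·11·14 = 462; A_3A_4 = 11·14·20 = 3080.
Length 3: A_1..A_3: k=1: 0+462+7·3·14=756; k=2: 231+0+7·11·14=1309 → min 756 | A_2..A_4: k=2: 0+3080+3·11·20=3740; k=3: 462+0+3·14·20=1302 → min 1302.
Length 4: A_1..A_4: k=1: 0+1302+7·3·20=1722; k=2: 231+3080+7·11·20=4851; k=3: 756+0+7·14·20=2716 → min 1722.
Optimal parenthesization: (A_1 ((A_2 A_3) A_4)) with cost 1722.

1722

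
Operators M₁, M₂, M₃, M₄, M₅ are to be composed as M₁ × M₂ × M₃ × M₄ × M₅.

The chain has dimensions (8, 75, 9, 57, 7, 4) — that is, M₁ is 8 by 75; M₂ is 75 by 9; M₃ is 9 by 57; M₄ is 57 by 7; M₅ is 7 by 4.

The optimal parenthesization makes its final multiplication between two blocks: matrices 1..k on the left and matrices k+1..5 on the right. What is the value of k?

Adjacent pairs: M₁M₂ = 8·75·9 = 5400; M₂M₃ = 75·9·57 = 38475; M₃M₄ = 9·57·7 = 3591; M₄M₅ = 57·7·4 = 1596.
Length 3: M₁..M₃: k=1: 0+38475+8·75·57=72675; k=2: 5400+0+8·9·57=9504 → min 9504 | M₂..M₄: k=2: 0+3591+75·9·7=8316; k=3: 38475+0+75·57·7=68400 → min 8316 | M₃..M₅: k=3: 0+1596+9·57·4=3648; k=4: 3591+0+9·7·4=3843 → min 3648.
Length 4: M₁..M₄: k=1: 0+8316+8·75·7=12516; k=2: 5400+3591+8·9·7=9495; k=3: 9504+0+8·57·7=12696 → min 9495 | M₂..M₅: k=2: 0+3648+75·9·4=6348; k=3: 38475+1596+75·57·4=57171; k=4: 8316+0+75·7·4=10416 → min 6348.
Top-level splits: k=1: (M₁..M₁)·(M₂..M₅) → 0+6348+8·75·4 = 8748; k=2: (M₁..M₂)·(M₃..M₅) → 5400+3648+8·9·4 = 9336; k=3: (M₁..M₃)·(M₄..M₅) → 9504+1596+8·57·4 = 12924; k=4: (M₁..M₄)·(M₅..M₅) → 9495+0+8·7·4 = 9719.
Best split is after M₁, i.e. k = 1.

1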